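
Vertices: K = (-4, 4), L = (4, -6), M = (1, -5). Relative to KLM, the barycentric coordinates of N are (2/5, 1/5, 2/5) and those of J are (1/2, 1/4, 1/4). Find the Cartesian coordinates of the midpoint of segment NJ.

(-23/40, -47/40)

Barycentric coordinates of the midpoint are the average: (9/20, 9/40, 13/40).
Converting: (9/20)·K + (9/40)·L + (13/40)·M = (-23/40, -47/40).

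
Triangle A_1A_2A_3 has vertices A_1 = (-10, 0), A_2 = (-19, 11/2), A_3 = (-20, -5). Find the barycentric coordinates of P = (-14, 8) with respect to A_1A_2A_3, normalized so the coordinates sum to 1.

Signed area of the reference triangle: [A_1A_2A_3] = ½·((-10)·(11/2−(-5)) + (-19)·(-5−0) + (-20)·(0−(11/2))) = ½·(-105 + 95 + 110) = 50.
[PA_2A_3] = ½·((-14)·(11/2−(-5)) + (-19)·(-5−8) + (-20)·(8−(11/2))) = ½·(-147 + 247 − 50) = 25, so the A_1-coordinate is 25/50 = 1/2.
[A_1PA_3] = ½·((-10)·(8−(-5)) + (-14)·(-5−0) + (-20)·(0−8)) = ½·(-130 + 70 + 160) = 50, so the A_2-coordinate is 1.
[A_1A_2P] = ½·((-10)·(11/2−8) + (-19)·(8−0) + (-14)·(0−(11/2))) = ½·(25 − 152 + 77) = -25, so the A_3-coordinate is -1/2.
Check: 1/2 + 1 − 1/2 = 1.

(1/2, 1, -1/2)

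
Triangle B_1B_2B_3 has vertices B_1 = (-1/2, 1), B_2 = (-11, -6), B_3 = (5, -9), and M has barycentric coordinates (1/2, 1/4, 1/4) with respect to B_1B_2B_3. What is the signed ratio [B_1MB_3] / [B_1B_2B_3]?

The signed ratio [B_1MB_3]/[B_1B_2B_3] equals the barycentric coordinate of M at vertex B_2, which is 1/4.

1/4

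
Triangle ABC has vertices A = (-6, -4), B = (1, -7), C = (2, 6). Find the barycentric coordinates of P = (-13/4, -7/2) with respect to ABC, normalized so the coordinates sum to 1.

Signed area of the reference triangle: [ABC] = ½·((-6)·(-7−6) + 1·(6−(-4)) + 2·(-4−(-7))) = ½·(78 + 10 + 6) = 47.
[PBC] = ½·((-13/4)·(-7−6) + 1·(6−(-7/2)) + 2·(-7/2−(-7))) = ½·(169/4 + 19/2 + 7) = 235/8, so the A-coordinate is (235/8)/47 = 5/8.
[APC] = ½·((-6)·(-7/2−6) + (-13/4)·(6−(-4)) + 2·(-4−(-7/2))) = ½·(57 − 65/2 − 1) = 47/4, so the B-coordinate is 1/4.
[ABP] = ½·((-6)·(-7−(-7/2)) + 1·(-7/2−(-4)) + (-13/4)·(-4−(-7))) = ½·(21 + 1/2 − 39/4) = 47/8, so the C-coordinate is 1/8.
Check: 5/8 + 1/4 + 1/8 = 1.

(5/8, 1/4, 1/8)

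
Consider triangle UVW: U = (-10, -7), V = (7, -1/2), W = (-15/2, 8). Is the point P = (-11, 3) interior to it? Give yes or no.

no

Barycentric coordinates of P: (409/955, -32/191, 706/955).
The three coordinates are positive, negative, positive; a point is interior exactly when all three are positive.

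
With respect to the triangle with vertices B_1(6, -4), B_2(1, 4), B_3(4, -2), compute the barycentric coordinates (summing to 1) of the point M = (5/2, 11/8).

Signed area of the reference triangle: [B_1B_2B_3] = ½·(6·(4−(-2)) + 1·(-2−(-4)) + 4·(-4−4)) = ½·(36 + 2 − 32) = 3.
[MB_2B_3] = ½·((5/2)·(4−(-2)) + 1·(-2−(11/8)) + 4·(11/8−4)) = ½·(15 − 27/8 − 21/2) = 9/16, so the B_1-coordinate is (9/16)/3 = 3/16.
[B_1MB_3] = ½·(6·(11/8−(-2)) + (5/2)·(-2−(-4)) + 4·(-4−(11/8))) = ½·(81/4 + 5 − 43/2) = 15/8, so the B_2-coordinate is 5/8.
[B_1B_2M] = ½·(6·(4−(11/8)) + 1·(11/8−(-4)) + (5/2)·(-4−4)) = ½·(63/4 + 43/8 − 20) = 9/16, so the B_3-coordinate is 3/16.

(3/16, 5/8, 3/16)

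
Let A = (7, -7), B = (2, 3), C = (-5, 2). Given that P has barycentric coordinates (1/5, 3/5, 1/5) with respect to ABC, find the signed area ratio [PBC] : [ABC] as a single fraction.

The signed ratio [PBC]/[ABC] equals the barycentric coordinate of P at vertex A, which is 1/5.

1/5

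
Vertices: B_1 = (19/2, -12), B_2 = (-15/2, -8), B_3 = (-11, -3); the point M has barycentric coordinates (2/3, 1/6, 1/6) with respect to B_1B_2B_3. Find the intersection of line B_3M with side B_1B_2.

Line B_3M meets B_1B_2 where the B_3-coordinate vanishes; zeroing M's B_3-weight and renormalizing leaves B_1, B_2-weights 2/3 : 1/6 → (4/5, 1/5).
So N = (4/5)·B_1 + (1/5)·B_2 = (61/10, -56/5).

(61/10, -56/5)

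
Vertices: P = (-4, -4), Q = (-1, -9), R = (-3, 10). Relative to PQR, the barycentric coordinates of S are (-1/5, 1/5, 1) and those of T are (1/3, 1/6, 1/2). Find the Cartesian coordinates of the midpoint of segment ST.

(-27/10, 67/12)

Barycentric coordinates of the midpoint are the average: (1/15, 11/60, 3/4).
Converting: (1/15)·P + (11/60)·Q + (3/4)·R = (-27/10, 67/12).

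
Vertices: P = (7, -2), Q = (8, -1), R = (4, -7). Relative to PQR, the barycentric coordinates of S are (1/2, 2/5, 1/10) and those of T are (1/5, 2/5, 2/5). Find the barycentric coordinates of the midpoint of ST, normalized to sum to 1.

(7/20, 2/5, 1/4)

Since both coordinate triples sum to 1, the midpoint's barycentrics are the componentwise average.
(1/2+1/5)/2 = 7/20; similarly 2/5 and 1/4.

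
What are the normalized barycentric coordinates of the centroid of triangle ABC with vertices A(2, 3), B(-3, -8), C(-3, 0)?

(1/3, 1/3, 1/3)

The centroid is the average of the vertices, so each weight is 1/3.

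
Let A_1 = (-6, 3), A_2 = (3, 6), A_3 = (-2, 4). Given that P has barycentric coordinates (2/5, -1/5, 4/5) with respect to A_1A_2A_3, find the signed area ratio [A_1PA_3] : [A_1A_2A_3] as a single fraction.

-1/5

The signed ratio [A_1PA_3]/[A_1A_2A_3] equals the barycentric coordinate of P at vertex A_2, which is -1/5.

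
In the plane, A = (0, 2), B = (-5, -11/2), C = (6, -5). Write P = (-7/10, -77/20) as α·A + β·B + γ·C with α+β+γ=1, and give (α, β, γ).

Signed area of the reference triangle: [ABC] = ½·(0·(-11/2−(-5)) + (-5)·(-5−2) + 6·(2−(-11/2))) = ½·(0 + 35 + 45) = 40.
[PBC] = ½·((-7/10)·(-11/2−(-5)) + (-5)·(-5−(-77/20)) + 6·(-77/20−(-11/2))) = ½·(7/20 + 23/4 + 99/10) = 8, so the A-coordinate is 8/40 = 1/5.
[APC] = ½·(0·(-77/20−(-5)) + (-7/10)·(-5−2) + 6·(2−(-77/20))) = ½·(0 + 49/10 + 351/10) = 20, so the B-coordinate is 1/2.
[ABP] = ½·(0·(-11/2−(-77/20)) + (-5)·(-77/20−2) + (-7/10)·(2−(-11/2))) = ½·(0 + 117/4 − 21/4) = 12, so the C-coordinate is 3/10.
Check: 1/5 + 1/2 + 3/10 = 1.

(1/5, 1/2, 3/10)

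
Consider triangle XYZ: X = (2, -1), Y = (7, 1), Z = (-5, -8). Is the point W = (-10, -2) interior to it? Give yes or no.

Barycentric coordinates of W: (39/7, -11/3, -19/21).
The three coordinates are positive, negative, negative; a point is interior exactly when all three are positive.

no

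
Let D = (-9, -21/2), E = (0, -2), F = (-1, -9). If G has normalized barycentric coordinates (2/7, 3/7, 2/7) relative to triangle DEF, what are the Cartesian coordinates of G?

(-20/7, -45/7)

G = (2/7)·D + (3/7)·E + (2/7)·F.
x-coordinate: (2/7)·(-9) + (3/7)·0 + (2/7)·(-1) = -20/7.
y-coordinate: (2/7)·(-21/2) + (3/7)·(-2) + (2/7)·(-9) = -45/7.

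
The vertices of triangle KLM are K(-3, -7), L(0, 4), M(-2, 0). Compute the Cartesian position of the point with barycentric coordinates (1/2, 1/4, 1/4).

N = (1/2)·K + (1/4)·L + (1/4)·M.
x-coordinate: (1/2)·(-3) + (1/4)·0 + (1/4)·(-2) = -2.
y-coordinate: (1/2)·(-7) + (1/4)·4 + (1/4)·0 = -5/2.

(-2, -5/2)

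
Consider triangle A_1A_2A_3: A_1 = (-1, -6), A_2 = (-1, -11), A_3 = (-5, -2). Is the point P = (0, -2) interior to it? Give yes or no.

Barycentric coordinates of P: (9/4, -1, -1/4).
The three coordinates are positive, negative, negative; a point is interior exactly when all three are positive.

no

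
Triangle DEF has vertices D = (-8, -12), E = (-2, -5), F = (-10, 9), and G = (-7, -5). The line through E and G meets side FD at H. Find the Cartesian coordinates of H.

Barycentric coordinates of G with respect to DEF: (1/2, 1/4, 1/4).
On side FD the E-coordinate is zero; dropping G's E-weight 1/4 and renormalizing the remaining 1/4 : 1/2 gives weights 1/3, 2/3 on F, D.
H = (1/3)·(-10, 9) + (2/3)·(-8, -12) = (-26/3, -5).

(-26/3, -5)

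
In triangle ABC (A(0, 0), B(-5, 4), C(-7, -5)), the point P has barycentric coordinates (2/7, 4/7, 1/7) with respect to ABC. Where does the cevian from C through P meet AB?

(-10/3, 8/3)

Line CP meets AB where the C-coordinate vanishes; zeroing P's C-weight and renormalizing leaves A, B-weights 2/7 : 4/7 → (1/3, 2/3).
So Q = (1/3)·A + (2/3)·B = (-10/3, 8/3).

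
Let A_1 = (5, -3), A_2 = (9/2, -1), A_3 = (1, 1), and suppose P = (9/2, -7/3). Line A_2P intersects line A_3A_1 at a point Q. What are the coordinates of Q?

Barycentric coordinates of P with respect to A_1A_2A_3: (7/9, 1/9, 1/9).
On side A_3A_1 the A_2-coordinate is zero; dropping P's A_2-weight 1/9 and renormalizing the remaining 1/9 : 7/9 gives weights 1/8, 7/8 on A_3, A_1.
Q = (1/8)·(1, 1) + (7/8)·(5, -3) = (9/2, -5/2).

(9/2, -5/2)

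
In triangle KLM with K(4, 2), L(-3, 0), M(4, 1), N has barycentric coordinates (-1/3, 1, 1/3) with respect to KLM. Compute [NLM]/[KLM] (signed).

The signed ratio [NLM]/[KLM] equals the barycentric coordinate of N at vertex K, which is -1/3.

-1/3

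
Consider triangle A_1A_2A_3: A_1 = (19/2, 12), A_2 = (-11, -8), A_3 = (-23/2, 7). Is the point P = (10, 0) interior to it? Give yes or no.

no

Barycentric coordinates of P: (638/635, 509/635, -512/635).
The three coordinates are positive, positive, negative; a point is interior exactly when all three are positive.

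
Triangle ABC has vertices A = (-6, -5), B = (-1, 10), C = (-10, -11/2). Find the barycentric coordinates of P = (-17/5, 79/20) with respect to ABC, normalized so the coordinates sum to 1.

Signed area of the reference triangle: [ABC] = ½·((-6)·(10−(-11/2)) + (-1)·(-11/2−(-5)) + (-10)·(-5−10)) = ½·(-93 + 1/2 + 150) = 115/4.
[PBC] = ½·((-17/5)·(10−(-11/2)) + (-1)·(-11/2−(79/20)) + (-10)·(79/20−10)) = ½·(-527/10 + 189/20 + 121/2) = 69/8, so the A-coordinate is (69/8)/(115/4) = 3/10.
[APC] = ½·((-6)·(79/20−(-11/2)) + (-17/5)·(-11/2−(-5)) + (-10)·(-5−(79/20))) = ½·(-567/10 + 17/10 + 179/2) = 69/4, so the B-coordinate is 3/5.
[ABP] = ½·((-6)·(10−(79/20)) + (-1)·(79/20−(-5)) + (-17/5)·(-5−10)) = ½·(-363/10 − 179/20 + 51) = 23/8, so the C-coordinate is 1/10.

(3/10, 3/5, 1/10)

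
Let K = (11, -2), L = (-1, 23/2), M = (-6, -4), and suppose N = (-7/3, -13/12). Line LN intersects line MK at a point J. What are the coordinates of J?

(-13/5, -18/5)

Barycentric coordinates of N with respect to KLM: (1/6, 1/6, 2/3).
On side MK the L-coordinate is zero; dropping N's L-weight 1/6 and renormalizing the remaining 2/3 : 1/6 gives weights 4/5, 1/5 on M, K.
J = (4/5)·(-6, -4) + (1/5)·(11, -2) = (-13/5, -18/5).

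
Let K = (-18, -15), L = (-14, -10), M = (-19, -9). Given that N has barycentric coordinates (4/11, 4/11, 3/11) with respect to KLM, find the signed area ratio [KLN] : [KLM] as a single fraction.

The signed ratio [KLN]/[KLM] equals the barycentric coordinate of N at vertex M, which is 3/11.

3/11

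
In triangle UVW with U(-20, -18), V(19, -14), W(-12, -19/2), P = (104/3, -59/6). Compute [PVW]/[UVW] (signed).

-2/3

[UVW] = ½·((-20)·(-14−(-19/2)) + 19·(-19/2−(-18)) + (-12)·(-18−(-14))) = ½·(90 + 323/2 + 48) = 599/4.
[PVW] = ½·((104/3)·(-14−(-19/2)) + 19·(-19/2−(-59/6)) + (-12)·(-59/6−(-14))) = ½·(-156 + 19/3 − 50) = -599/6, so the ratio is (-599/6)/(599/4) = -2/3.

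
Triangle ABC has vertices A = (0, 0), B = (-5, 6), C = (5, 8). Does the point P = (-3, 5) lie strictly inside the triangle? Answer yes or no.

yes

Barycentric coordinates of P: (1/5, 7/10, 1/10).
The three coordinates are positive, positive, positive; a point is interior exactly when all three are positive.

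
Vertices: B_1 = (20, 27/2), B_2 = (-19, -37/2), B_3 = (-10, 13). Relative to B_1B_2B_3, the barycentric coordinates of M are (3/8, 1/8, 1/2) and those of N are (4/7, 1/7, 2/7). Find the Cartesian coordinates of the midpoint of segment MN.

(335/112, 505/56)

Barycentric coordinates of the midpoint are the average: (53/112, 15/112, 11/28).
Converting: (53/112)·B_1 + (15/112)·B_2 + (11/28)·B_3 = (335/112, 505/56).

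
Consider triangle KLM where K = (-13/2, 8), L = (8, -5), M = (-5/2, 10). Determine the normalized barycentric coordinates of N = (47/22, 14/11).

(3/11, 6/11, 2/11)

Signed area of the reference triangle: [KLM] = ½·((-13/2)·(-5−10) + 8·(10−8) + (-5/2)·(8−(-5))) = ½·(195/2 + 16 − 65/2) = 81/2.
[NLM] = ½·((47/22)·(-5−10) + 8·(10−(14/11)) + (-5/2)·(14/11−(-5))) = ½·(-705/22 + 768/11 − 345/22) = 243/22, so the K-coordinate is (243/22)/(81/2) = 3/11.
[KNM] = ½·((-13/2)·(14/11−10) + (47/22)·(10−8) + (-5/2)·(8−(14/11))) = ½·(624/11 + 47/11 − 185/11) = 243/11, so the L-coordinate is 6/11.
[KLN] = ½·((-13/2)·(-5−(14/11)) + 8·(14/11−8) + (47/22)·(8−(-5))) = ½·(897/22 − 592/11 + 611/22) = 81/11, so the M-coordinate is 2/11.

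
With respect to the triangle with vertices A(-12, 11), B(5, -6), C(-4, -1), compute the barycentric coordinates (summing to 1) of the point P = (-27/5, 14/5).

Signed area of the reference triangle: [ABC] = ½·((-12)·(-6−(-1)) + 5·(-1−11) + (-4)·(11−(-6))) = ½·(60 − 60 − 68) = -34.
[PBC] = ½·((-27/5)·(-6−(-1)) + 5·(-1−(14/5)) + (-4)·(14/5−(-6))) = ½·(27 − 19 − 176/5) = -68/5, so the A-coordinate is (-68/5)/(-34) = 2/5.
[APC] = ½·((-12)·(14/5−(-1)) + (-27/5)·(-1−11) + (-4)·(11−(14/5))) = ½·(-228/5 + 324/5 − 164/5) = -34/5, so the B-coordinate is 1/5.
[ABP] = ½·((-12)·(-6−(14/5)) + 5·(14/5−11) + (-27/5)·(11−(-6))) = ½·(528/5 − 41 − 459/5) = -68/5, so the C-coordinate is 2/5.

(2/5, 1/5, 2/5)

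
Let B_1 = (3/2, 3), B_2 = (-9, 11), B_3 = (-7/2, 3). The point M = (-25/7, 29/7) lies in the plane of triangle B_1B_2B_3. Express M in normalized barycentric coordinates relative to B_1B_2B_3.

(1/7, 1/7, 5/7)

Signed area of the reference triangle: [B_1B_2B_3] = ½·((3/2)·(11−3) + (-9)·(3−3) + (-7/2)·(3−11)) = ½·(12 + 0 + 28) = 20.
[MB_2B_3] = ½·((-25/7)·(11−3) + (-9)·(3−(29/7)) + (-7/2)·(29/7−11)) = ½·(-200/7 + 72/7 + 24) = 20/7, so the B_1-coordinate is (20/7)/20 = 1/7.
[B_1MB_3] = ½·((3/2)·(29/7−3) + (-25/7)·(3−3) + (-7/2)·(3−(29/7))) = ½·(12/7 + 0 + 4) = 20/7, so the B_2-coordinate is 1/7.
[B_1B_2M] = ½·((3/2)·(11−(29/7)) + (-9)·(29/7−3) + (-25/7)·(3−11)) = ½·(72/7 − 72/7 + 200/7) = 100/7, so the B_3-coordinate is 5/7.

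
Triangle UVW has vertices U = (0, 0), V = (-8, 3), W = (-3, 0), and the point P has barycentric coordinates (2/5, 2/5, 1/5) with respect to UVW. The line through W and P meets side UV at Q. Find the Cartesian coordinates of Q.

Line WP meets UV where the W-coordinate vanishes; zeroing P's W-weight and renormalizing leaves U, V-weights 2/5 : 2/5 → (1/2, 1/2).
So Q = (1/2)·U + (1/2)·V = (-4, 3/2).

(-4, 3/2)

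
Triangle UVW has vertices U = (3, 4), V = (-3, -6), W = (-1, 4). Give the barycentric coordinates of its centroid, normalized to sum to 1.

(1/3, 1/3, 1/3)

The centroid is the average of the vertices, so each weight is 1/3.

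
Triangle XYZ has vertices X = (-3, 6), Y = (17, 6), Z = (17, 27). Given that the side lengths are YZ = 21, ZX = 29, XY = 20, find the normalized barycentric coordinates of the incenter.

(3/10, 29/70, 2/7)

The incenter has barycentric coordinates proportional to the opposite side lengths: (21 : 29 : 20).
Normalizing by 21+29+20 = 70 gives (3/10, 29/70, 2/7).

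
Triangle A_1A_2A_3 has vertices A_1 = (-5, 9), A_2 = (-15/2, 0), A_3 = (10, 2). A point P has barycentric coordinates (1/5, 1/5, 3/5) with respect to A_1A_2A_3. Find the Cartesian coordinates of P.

P = (1/5)·A_1 + (1/5)·A_2 + (3/5)·A_3.
x-coordinate: (1/5)·(-5) + (1/5)·(-15/2) + (3/5)·10 = 7/2.
y-coordinate: (1/5)·9 + (1/5)·0 + (3/5)·2 = 3.

(7/2, 3)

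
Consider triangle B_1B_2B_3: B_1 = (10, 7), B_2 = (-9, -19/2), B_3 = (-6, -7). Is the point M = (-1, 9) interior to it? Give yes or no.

Barycentric coordinates of M: (71/4, 93, -439/4).
The three coordinates are positive, positive, negative; a point is interior exactly when all three are positive.

no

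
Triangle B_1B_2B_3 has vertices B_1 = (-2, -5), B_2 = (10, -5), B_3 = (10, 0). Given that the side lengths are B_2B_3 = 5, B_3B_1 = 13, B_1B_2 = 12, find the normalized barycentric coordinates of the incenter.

The incenter has barycentric coordinates proportional to the opposite side lengths: (5 : 13 : 12).
Normalizing by 5+13+12 = 30 gives (1/6, 13/30, 2/5).

(1/6, 13/30, 2/5)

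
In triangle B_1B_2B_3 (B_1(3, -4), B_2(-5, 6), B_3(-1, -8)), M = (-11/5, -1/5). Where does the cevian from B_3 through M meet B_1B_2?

(-19/7, 22/7)

Barycentric coordinates of M with respect to B_1B_2B_3: (1/5, 1/2, 3/10).
On side B_1B_2 the B_3-coordinate is zero; dropping M's B_3-weight 3/10 and renormalizing the remaining 1/5 : 1/2 gives weights 2/7, 5/7 on B_1, B_2.
N = (2/7)·(3, -4) + (5/7)·(-5, 6) = (-19/7, 22/7).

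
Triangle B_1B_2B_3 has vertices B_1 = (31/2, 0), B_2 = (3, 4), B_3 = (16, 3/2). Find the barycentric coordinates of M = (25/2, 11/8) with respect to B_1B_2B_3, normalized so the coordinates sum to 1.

(1/2, 1/4, 1/4)

Signed area of the reference triangle: [B_1B_2B_3] = ½·((31/2)·(4−(3/2)) + 3·(3/2−0) + 16·(0−4)) = ½·(155/4 + 9/2 − 64) = -83/8.
[MB_2B_3] = ½·((25/2)·(4−(3/2)) + 3·(3/2−(11/8)) + 16·(11/8−4)) = ½·(125/4 + 3/8 − 42) = -83/16, so the B_1-coordinate is (-83/16)/(-83/8) = 1/2.
[B_1MB_3] = ½·((31/2)·(11/8−(3/2)) + (25/2)·(3/2−0) + 16·(0−(11/8))) = ½·(-31/16 + 75/4 − 22) = -83/32, so the B_2-coordinate is 1/4.
[B_1B_2M] = ½·((31/2)·(4−(11/8)) + 3·(11/8−0) + (25/2)·(0−4)) = ½·(651/16 + 33/8 − 50) = -83/32, so the B_3-coordinate is 1/4.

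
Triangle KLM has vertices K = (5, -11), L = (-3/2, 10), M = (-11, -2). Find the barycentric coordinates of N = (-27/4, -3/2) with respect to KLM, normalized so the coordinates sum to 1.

Signed area of the reference triangle: [KLM] = ½·(5·(10−(-2)) + (-3/2)·(-2−(-11)) + (-11)·(-11−10)) = ½·(60 − 27/2 + 231) = 555/4.
[NLM] = ½·((-27/4)·(10−(-2)) + (-3/2)·(-2−(-3/2)) + (-11)·(-3/2−10)) = ½·(-81 + 3/4 + 253/2) = 185/8, so the K-coordinate is (185/8)/(555/4) = 1/6.
[KNM] = ½·(5·(-3/2−(-2)) + (-27/4)·(-2−(-11)) + (-11)·(-11−(-3/2))) = ½·(5/2 − 243/4 + 209/2) = 185/8, so the L-coordinate is 1/6.
[KLN] = ½·(5·(10−(-3/2)) + (-3/2)·(-3/2−(-11)) + (-27/4)·(-11−10)) = ½·(115/2 − 57/4 + 567/4) = 185/2, so the M-coordinate is 2/3.

(1/6, 1/6, 2/3)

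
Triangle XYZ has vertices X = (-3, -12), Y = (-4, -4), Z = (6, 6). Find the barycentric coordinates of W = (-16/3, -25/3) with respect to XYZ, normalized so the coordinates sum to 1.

(1/3, 5/6, -1/6)

Signed area of the reference triangle: [XYZ] = ½·((-3)·(-4−6) + (-4)·(6−(-12)) + 6·(-12−(-4))) = ½·(30 − 72 − 48) = -45.
[WYZ] = ½·((-16/3)·(-4−6) + (-4)·(6−(-25/3)) + 6·(-25/3−(-4))) = ½·(160/3 − 172/3 − 26) = -15, so the X-coordinate is (-15)/(-45) = 1/3.
[XWZ] = ½·((-3)·(-25/3−6) + (-16/3)·(6−(-12)) + 6·(-12−(-25/3))) = ½·(43 − 96 − 22) = -75/2, so the Y-coordinate is 5/6.
[XYW] = ½·((-3)·(-4−(-25/3)) + (-4)·(-25/3−(-12)) + (-16/3)·(-12−(-4))) = ½·(-13 − 44/3 + 128/3) = 15/2, so the Z-coordinate is -1/6.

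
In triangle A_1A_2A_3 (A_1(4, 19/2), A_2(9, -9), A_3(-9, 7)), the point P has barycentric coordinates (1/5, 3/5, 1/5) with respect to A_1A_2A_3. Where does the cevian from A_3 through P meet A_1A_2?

(31/4, -35/8)

Line A_3P meets A_1A_2 where the A_3-coordinate vanishes; zeroing P's A_3-weight and renormalizing leaves A_1, A_2-weights 1/5 : 3/5 → (1/4, 3/4).
So Q = (1/4)·A_1 + (3/4)·A_2 = (31/4, -35/8).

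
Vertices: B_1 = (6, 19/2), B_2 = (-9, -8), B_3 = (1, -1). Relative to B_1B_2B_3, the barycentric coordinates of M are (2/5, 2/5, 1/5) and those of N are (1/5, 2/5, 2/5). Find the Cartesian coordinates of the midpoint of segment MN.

(-3/2, -13/20)

Barycentric coordinates of the midpoint are the average: (3/10, 2/5, 3/10).
Converting: (3/10)·B_1 + (2/5)·B_2 + (3/10)·B_3 = (-3/2, -13/20).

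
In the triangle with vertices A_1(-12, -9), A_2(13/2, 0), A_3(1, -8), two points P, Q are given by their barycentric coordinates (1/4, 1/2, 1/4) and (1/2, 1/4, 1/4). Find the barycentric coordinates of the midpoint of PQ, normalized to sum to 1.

(3/8, 3/8, 1/4)

Since both coordinate triples sum to 1, the midpoint's barycentrics are the componentwise average.
(1/4+1/2)/2 = 3/8; similarly 3/8 and 1/4.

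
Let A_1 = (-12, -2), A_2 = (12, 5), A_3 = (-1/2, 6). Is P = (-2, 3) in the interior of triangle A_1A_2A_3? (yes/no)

Barycentric coordinates of P: (78/223, 45/223, 100/223).
The three coordinates are positive, positive, positive; a point is interior exactly when all three are positive.

yes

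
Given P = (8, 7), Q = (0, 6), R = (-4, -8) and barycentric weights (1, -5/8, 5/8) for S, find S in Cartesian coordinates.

S = 1·P + (-5/8)·Q + (5/8)·R.
x-coordinate: 1·8 + (-5/8)·0 + (5/8)·(-4) = 11/2.
y-coordinate: 1·7 + (-5/8)·6 + (5/8)·(-8) = -7/4.

(11/2, -7/4)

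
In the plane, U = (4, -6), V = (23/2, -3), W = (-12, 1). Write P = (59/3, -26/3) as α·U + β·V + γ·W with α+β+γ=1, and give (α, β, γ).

Signed area of the reference triangle: [UVW] = ½·(4·(-3−1) + (23/2)·(1−(-6)) + (-12)·(-6−(-3))) = ½·(-16 + 161/2 + 36) = 201/4.
[PVW] = ½·((59/3)·(-3−1) + (23/2)·(1−(-26/3)) + (-12)·(-26/3−(-3))) = ½·(-236/3 + 667/6 + 68) = 201/4, so the U-coordinate is (201/4)/(201/4) = 1.
[UPW] = ½·(4·(-26/3−1) + (59/3)·(1−(-6)) + (-12)·(-6−(-26/3))) = ½·(-116/3 + 413/3 − 32) = 67/2, so the V-coordinate is 2/3.
[UVP] = ½·(4·(-3−(-26/3)) + (23/2)·(-26/3−(-6)) + (59/3)·(-6−(-3))) = ½·(68/3 − 92/3 − 59) = -67/2, so the W-coordinate is -2/3.
Check: 1 + 2/3 − 2/3 = 1.

(1, 2/3, -2/3)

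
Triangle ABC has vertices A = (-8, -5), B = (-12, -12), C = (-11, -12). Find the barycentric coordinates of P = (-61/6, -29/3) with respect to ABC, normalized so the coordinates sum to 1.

(1/3, 1/6, 1/2)

Signed area of the reference triangle: [ABC] = ½·((-8)·(-12−(-12)) + (-12)·(-12−(-5)) + (-11)·(-5−(-12))) = ½·(0 + 84 − 77) = 7/2.
[PBC] = ½·((-61/6)·(-12−(-12)) + (-12)·(-12−(-29/3)) + (-11)·(-29/3−(-12))) = ½·(0 + 28 − 77/3) = 7/6, so the A-coordinate is (7/6)/(7/2) = 1/3.
[APC] = ½·((-8)·(-29/3−(-12)) + (-61/6)·(-12−(-5)) + (-11)·(-5−(-29/3))) = ½·(-56/3 + 427/6 − 154/3) = 7/12, so the B-coordinate is 1/6.
[ABP] = ½·((-8)·(-12−(-29/3)) + (-12)·(-29/3−(-5)) + (-61/6)·(-5−(-12))) = ½·(56/3 + 56 − 427/6) = 7/4, so the C-coordinate is 1/2.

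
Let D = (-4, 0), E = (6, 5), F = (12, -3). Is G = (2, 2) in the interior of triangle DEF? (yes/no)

yes

Barycentric coordinates of G: (5/11, 5/11, 1/11).
The three coordinates are positive, positive, positive; a point is interior exactly when all three are positive.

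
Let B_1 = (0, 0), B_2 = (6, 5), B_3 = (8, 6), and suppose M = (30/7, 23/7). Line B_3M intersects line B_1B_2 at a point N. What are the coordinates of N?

Barycentric coordinates of M with respect to B_1B_2B_3: (3/7, 1/7, 3/7).
On side B_1B_2 the B_3-coordinate is zero; dropping M's B_3-weight 3/7 and renormalizing the remaining 3/7 : 1/7 gives weights 3/4, 1/4 on B_1, B_2.
N = (3/4)·(0, 0) + (1/4)·(6, 5) = (3/2, 5/4).

(3/2, 5/4)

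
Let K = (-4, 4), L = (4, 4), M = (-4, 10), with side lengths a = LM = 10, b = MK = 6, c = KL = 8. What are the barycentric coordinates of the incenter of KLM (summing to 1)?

(5/12, 1/4, 1/3)

The incenter has barycentric coordinates proportional to the opposite side lengths: (10 : 6 : 8).
Normalizing by 10+6+8 = 24 gives (5/12, 1/4, 1/3).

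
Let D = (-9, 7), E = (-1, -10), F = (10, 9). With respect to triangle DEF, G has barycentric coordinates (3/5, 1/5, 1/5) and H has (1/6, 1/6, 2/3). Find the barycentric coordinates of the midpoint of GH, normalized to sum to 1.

Since both coordinate triples sum to 1, the midpoint's barycentrics are the componentwise average.
(3/5+1/6)/2 = 23/60; similarly 11/60 and 13/30.

(23/60, 11/60, 13/30)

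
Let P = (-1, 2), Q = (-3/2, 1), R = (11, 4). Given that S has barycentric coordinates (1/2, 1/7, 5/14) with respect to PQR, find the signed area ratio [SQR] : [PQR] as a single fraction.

The signed ratio [SQR]/[PQR] equals the barycentric coordinate of S at vertex P, which is 1/2.

1/2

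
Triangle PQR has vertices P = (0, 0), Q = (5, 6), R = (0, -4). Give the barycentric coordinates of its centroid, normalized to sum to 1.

The centroid is the average of the vertices, so each weight is 1/3.

(1/3, 1/3, 1/3)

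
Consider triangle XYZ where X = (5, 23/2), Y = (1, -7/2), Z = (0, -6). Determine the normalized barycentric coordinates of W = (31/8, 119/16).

Signed area of the reference triangle: [XYZ] = ½·(5·(-7/2−(-6)) + 1·(-6−(23/2)) + 0·(23/2−(-7/2))) = ½·(25/2 − 35/2 + 0) = -5/2.
[WYZ] = ½·((31/8)·(-7/2−(-6)) + 1·(-6−(119/16)) + 0·(119/16−(-7/2))) = ½·(155/16 − 215/16 + 0) = -15/8, so the X-coordinate is (-15/8)/(-5/2) = 3/4.
[XWZ] = ½·(5·(119/16−(-6)) + (31/8)·(-6−(23/2)) + 0·(23/2−(119/16))) = ½·(1075/16 − 1085/16 + 0) = -5/16, so the Y-coordinate is 1/8.
[XYW] = ½·(5·(-7/2−(119/16)) + 1·(119/16−(23/2)) + (31/8)·(23/2−(-7/2))) = ½·(-875/16 − 65/16 + 465/8) = -5/16, so the Z-coordinate is 1/8.

(3/4, 1/8, 1/8)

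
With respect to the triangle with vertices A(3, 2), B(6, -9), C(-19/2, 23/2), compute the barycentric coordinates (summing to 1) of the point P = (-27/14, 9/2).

(3/7, 1/7, 3/7)

Signed area of the reference triangle: [ABC] = ½·(3·(-9−(23/2)) + 6·(23/2−2) + (-19/2)·(2−(-9))) = ½·(-123/2 + 57 − 209/2) = -109/2.
[PBC] = ½·((-27/14)·(-9−(23/2)) + 6·(23/2−(9/2)) + (-19/2)·(9/2−(-9))) = ½·(1107/28 + 42 − 513/4) = -327/14, so the A-coordinate is (-327/14)/(-109/2) = 3/7.
[APC] = ½·(3·(9/2−(23/2)) + (-27/14)·(23/2−2) + (-19/2)·(2−(9/2))) = ½·(-21 − 513/28 + 95/4) = -109/14, so the B-coordinate is 1/7.
[ABP] = ½·(3·(-9−(9/2)) + 6·(9/2−2) + (-27/14)·(2−(-9))) = ½·(-81/2 + 15 − 297/14) = -327/14, so the C-coordinate is 3/7.
Check: 3/7 + 1/7 + 3/7 = 1.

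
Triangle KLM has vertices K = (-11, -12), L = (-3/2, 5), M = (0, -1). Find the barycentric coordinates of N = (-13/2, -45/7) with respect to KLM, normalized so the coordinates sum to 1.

Signed area of the reference triangle: [KLM] = ½·((-11)·(5−(-1)) + (-3/2)·(-1−(-12)) + 0·(-12−5)) = ½·(-66 − 33/2 + 0) = -165/4.
[NLM] = ½·((-13/2)·(5−(-1)) + (-3/2)·(-1−(-45/7)) + 0·(-45/7−5)) = ½·(-39 − 57/7 + 0) = -165/7, so the K-coordinate is (-165/7)/(-165/4) = 4/7.
[KNM] = ½·((-11)·(-45/7−(-1)) + (-13/2)·(-1−(-12)) + 0·(-12−(-45/7))) = ½·(418/7 − 143/2 + 0) = -165/28, so the L-coordinate is 1/7.
[KLN] = ½·((-11)·(5−(-45/7)) + (-3/2)·(-45/7−(-12)) + (-13/2)·(-12−5)) = ½·(-880/7 − 117/14 + 221/2) = -165/14, so the M-coordinate is 2/7.
Check: 4/7 + 1/7 + 2/7 = 1.

(4/7, 1/7, 2/7)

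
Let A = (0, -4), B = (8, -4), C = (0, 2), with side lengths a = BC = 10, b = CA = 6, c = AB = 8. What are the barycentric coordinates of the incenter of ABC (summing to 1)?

(5/12, 1/4, 1/3)

The incenter has barycentric coordinates proportional to the opposite side lengths: (10 : 6 : 8).
Normalizing by 10+6+8 = 24 gives (5/12, 1/4, 1/3).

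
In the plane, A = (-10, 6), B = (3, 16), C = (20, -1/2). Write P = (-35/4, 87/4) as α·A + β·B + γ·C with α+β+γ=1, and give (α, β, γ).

(1/4, 5/4, -1/2)

Signed area of the reference triangle: [ABC] = ½·((-10)·(16−(-1/2)) + 3·(-1/2−6) + 20·(6−16)) = ½·(-165 − 39/2 − 200) = -769/4.
[PBC] = ½·((-35/4)·(16−(-1/2)) + 3·(-1/2−(87/4)) + 20·(87/4−16)) = ½·(-1155/8 − 267/4 + 115) = -769/16, so the A-coordinate is (-769/16)/(-769/4) = 1/4.
[APC] = ½·((-10)·(87/4−(-1/2)) + (-35/4)·(-1/2−6) + 20·(6−(87/4))) = ½·(-445/2 + 455/8 − 315) = -3845/16, so the B-coordinate is 5/4.
[ABP] = ½·((-10)·(16−(87/4)) + 3·(87/4−6) + (-35/4)·(6−16)) = ½·(115/2 + 189/4 + 175/2) = 769/8, so the C-coordinate is -1/2.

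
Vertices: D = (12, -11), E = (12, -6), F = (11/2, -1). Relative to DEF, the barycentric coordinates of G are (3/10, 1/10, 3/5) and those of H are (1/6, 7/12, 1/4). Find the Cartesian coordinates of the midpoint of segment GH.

(739/80, -121/24)

Barycentric coordinates of the midpoint are the average: (7/30, 41/120, 17/40).
Converting: (7/30)·D + (41/120)·E + (17/40)·F = (739/80, -121/24).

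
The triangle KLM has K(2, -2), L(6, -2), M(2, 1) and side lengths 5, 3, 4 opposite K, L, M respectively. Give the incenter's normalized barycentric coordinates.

The incenter has barycentric coordinates proportional to the opposite side lengths: (5 : 3 : 4).
Normalizing by 5+3+4 = 12 gives (5/12, 1/4, 1/3).

(5/12, 1/4, 1/3)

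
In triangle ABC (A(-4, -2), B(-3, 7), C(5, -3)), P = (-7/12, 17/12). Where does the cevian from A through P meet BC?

(5/9, 23/9)

Barycentric coordinates of P with respect to ABC: (1/4, 5/12, 1/3).
On side BC the A-coordinate is zero; dropping P's A-weight 1/4 and renormalizing the remaining 5/12 : 1/3 gives weights 5/9, 4/9 on B, C.
Q = (5/9)·(-3, 7) + (4/9)·(5, -3) = (5/9, 23/9).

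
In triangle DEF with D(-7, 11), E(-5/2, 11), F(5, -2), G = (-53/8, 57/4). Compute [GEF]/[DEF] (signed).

[DEF] = ½·((-7)·(11−(-2)) + (-5/2)·(-2−11) + 5·(11−11)) = ½·(-91 + 65/2 + 0) = -117/4.
[GEF] = ½·((-53/8)·(11−(-2)) + (-5/2)·(-2−(57/4)) + 5·(57/4−11)) = ½·(-689/8 + 325/8 + 65/4) = -117/8, so the ratio is (-117/8)/(-117/4) = 1/2.

1/2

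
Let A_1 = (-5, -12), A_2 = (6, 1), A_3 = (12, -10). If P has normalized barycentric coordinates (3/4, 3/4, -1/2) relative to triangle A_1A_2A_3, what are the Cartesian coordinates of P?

P = (3/4)·A_1 + (3/4)·A_2 + (-1/2)·A_3.
x-coordinate: (3/4)·(-5) + (3/4)·6 + (-1/2)·12 = -21/4.
y-coordinate: (3/4)·(-12) + (3/4)·1 + (-1/2)·(-10) = -13/4.

(-21/4, -13/4)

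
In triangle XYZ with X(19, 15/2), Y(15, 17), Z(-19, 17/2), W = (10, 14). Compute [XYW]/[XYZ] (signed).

[XYZ] = ½·(19·(17−(17/2)) + 15·(17/2−(15/2)) + (-19)·(15/2−17)) = ½·(323/2 + 15 + 361/2) = 357/2.
[XYW] = ½·(19·(17−14) + 15·(14−(15/2)) + 10·(15/2−17)) = ½·(57 + 195/2 − 95) = 119/4, so the ratio is (119/4)/(357/2) = 1/6.

1/6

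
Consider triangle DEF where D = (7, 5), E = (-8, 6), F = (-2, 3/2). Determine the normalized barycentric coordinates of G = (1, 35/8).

(1/2, 1/4, 1/4)

Signed area of the reference triangle: [DEF] = ½·(7·(6−(3/2)) + (-8)·(3/2−5) + (-2)·(5−6)) = ½·(63/2 + 28 + 2) = 123/4.
[GEF] = ½·(1·(6−(3/2)) + (-8)·(3/2−(35/8)) + (-2)·(35/8−6)) = ½·(9/2 + 23 + 13/4) = 123/8, so the D-coordinate is (123/8)/(123/4) = 1/2.
[DGF] = ½·(7·(35/8−(3/2)) + 1·(3/2−5) + (-2)·(5−(35/8))) = ½·(161/8 − 7/2 − 5/4) = 123/16, so the E-coordinate is 1/4.
[DEG] = ½·(7·(6−(35/8)) + (-8)·(35/8−5) + 1·(5−6)) = ½·(91/8 + 5 − 1) = 123/16, so the F-coordinate is 1/4.
Check: 1/2 + 1/4 + 1/4 = 1.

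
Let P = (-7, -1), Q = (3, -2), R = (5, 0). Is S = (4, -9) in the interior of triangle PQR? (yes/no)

Barycentric coordinates of S: (-8/11, 107/22, -69/22).
The three coordinates are negative, positive, negative; a point is interior exactly when all three are positive.

no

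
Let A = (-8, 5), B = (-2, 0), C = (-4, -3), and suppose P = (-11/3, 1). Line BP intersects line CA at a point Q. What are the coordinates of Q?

(-7, 3)

Barycentric coordinates of P with respect to ABC: (1/4, 2/3, 1/12).
On side CA the B-coordinate is zero; dropping P's B-weight 2/3 and renormalizing the remaining 1/12 : 1/4 gives weights 1/4, 3/4 on C, A.
Q = (1/4)·(-4, -3) + (3/4)·(-8, 5) = (-7, 3).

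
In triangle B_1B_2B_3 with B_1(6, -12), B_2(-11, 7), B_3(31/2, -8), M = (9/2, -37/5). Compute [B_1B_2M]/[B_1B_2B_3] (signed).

1/5

[B_1B_2B_3] = ½·(6·(7−(-8)) + (-11)·(-8−(-12)) + (31/2)·(-12−7)) = ½·(90 − 44 − 589/2) = -497/4.
[B_1B_2M] = ½·(6·(7−(-37/5)) + (-11)·(-37/5−(-12)) + (9/2)·(-12−7)) = ½·(432/5 − 253/5 − 171/2) = -497/20, so the ratio is (-497/20)/(-497/4) = 1/5.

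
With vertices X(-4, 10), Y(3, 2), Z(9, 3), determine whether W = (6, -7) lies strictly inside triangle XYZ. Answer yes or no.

no

Barycentric coordinates of W: (-57/55, 151/55, -39/55).
The three coordinates are negative, positive, negative; a point is interior exactly when all three are positive.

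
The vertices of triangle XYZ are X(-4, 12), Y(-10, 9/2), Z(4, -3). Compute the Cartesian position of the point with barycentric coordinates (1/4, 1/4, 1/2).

(-3/2, 21/8)

W = (1/4)·X + (1/4)·Y + (1/2)·Z.
x-coordinate: (1/4)·(-4) + (1/4)·(-10) + (1/2)·4 = -3/2.
y-coordinate: (1/4)·12 + (1/4)·(9/2) + (1/2)·(-3) = 21/8.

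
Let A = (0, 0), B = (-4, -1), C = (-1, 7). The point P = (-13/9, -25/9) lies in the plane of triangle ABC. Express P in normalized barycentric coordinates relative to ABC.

(8/9, 4/9, -1/3)

Signed area of the reference triangle: [ABC] = ½·(0·(-1−7) + (-4)·(7−0) + (-1)·(0−(-1))) = ½·(0 − 28 − 1) = -29/2.
[PBC] = ½·((-13/9)·(-1−7) + (-4)·(7−(-25/9)) + (-1)·(-25/9−(-1))) = ½·(104/9 − 352/9 + 16/9) = -116/9, so the A-coordinate is (-116/9)/(-29/2) = 8/9.
[APC] = ½·(0·(-25/9−7) + (-13/9)·(7−0) + (-1)·(0−(-25/9))) = ½·(0 − 91/9 − 25/9) = -58/9, so the B-coordinate is 4/9.
[ABP] = ½·(0·(-1−(-25/9)) + (-4)·(-25/9−0) + (-13/9)·(0−(-1))) = ½·(0 + 100/9 − 13/9) = 29/6, so the C-coordinate is -1/3.
Check: 8/9 + 4/9 − 1/3 = 1.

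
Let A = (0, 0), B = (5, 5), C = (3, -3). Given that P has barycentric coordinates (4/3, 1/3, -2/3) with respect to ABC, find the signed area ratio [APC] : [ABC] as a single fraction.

1/3

The signed ratio [APC]/[ABC] equals the barycentric coordinate of P at vertex B, which is 1/3.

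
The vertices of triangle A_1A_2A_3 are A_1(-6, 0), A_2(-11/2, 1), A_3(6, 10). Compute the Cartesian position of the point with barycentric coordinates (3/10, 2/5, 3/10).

P = (3/10)·A_1 + (2/5)·A_2 + (3/10)·A_3.
x-coordinate: (3/10)·(-6) + (2/5)·(-11/2) + (3/10)·6 = -11/5.
y-coordinate: (3/10)·0 + (2/5)·1 + (3/10)·10 = 17/5.

(-11/5, 17/5)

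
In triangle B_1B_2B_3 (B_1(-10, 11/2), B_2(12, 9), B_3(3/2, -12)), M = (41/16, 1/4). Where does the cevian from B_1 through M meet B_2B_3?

Barycentric coordinates of M with respect to B_1B_2B_3: (1/4, 3/8, 3/8).
On side B_2B_3 the B_1-coordinate is zero; dropping M's B_1-weight 1/4 and renormalizing the remaining 3/8 : 3/8 gives weights 1/2, 1/2 on B_2, B_3.
N = (1/2)·(12, 9) + (1/2)·(3/2, -12) = (27/4, -3/2).

(27/4, -3/2)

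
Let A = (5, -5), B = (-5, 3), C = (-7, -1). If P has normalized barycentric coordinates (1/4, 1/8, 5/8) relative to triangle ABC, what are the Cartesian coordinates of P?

(-15/4, -3/2)

P = (1/4)·A + (1/8)·B + (5/8)·C.
x-coordinate: (1/4)·5 + (1/8)·(-5) + (5/8)·(-7) = -15/4.
y-coordinate: (1/4)·(-5) + (1/8)·3 + (5/8)·(-1) = -3/2.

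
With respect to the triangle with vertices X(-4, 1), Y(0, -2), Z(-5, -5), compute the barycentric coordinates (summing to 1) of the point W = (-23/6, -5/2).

Signed area of the reference triangle: [XYZ] = ½·((-4)·(-2−(-5)) + 0·(-5−1) + (-5)·(1−(-2))) = ½·(-12 + 0 − 15) = -27/2.
[WYZ] = ½·((-23/6)·(-2−(-5)) + 0·(-5−(-5/2)) + (-5)·(-5/2−(-2))) = ½·(-23/2 + 0 + 5/2) = -9/2, so the X-coordinate is (-9/2)/(-27/2) = 1/3.
[XWZ] = ½·((-4)·(-5/2−(-5)) + (-23/6)·(-5−1) + (-5)·(1−(-5/2))) = ½·(-10 + 23 − 35/2) = -9/4, so the Y-coordinate is 1/6.
[XYW] = ½·((-4)·(-2−(-5/2)) + 0·(-5/2−1) + (-23/6)·(1−(-2))) = ½·(-2 + 0 − 23/2) = -27/4, so the Z-coordinate is 1/2.

(1/3, 1/6, 1/2)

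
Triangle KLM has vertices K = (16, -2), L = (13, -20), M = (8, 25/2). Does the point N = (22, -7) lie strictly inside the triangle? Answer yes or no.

no

Barycentric coordinates of N: (143/75, -94/375, -82/125).
The three coordinates are positive, negative, negative; a point is interior exactly when all three are positive.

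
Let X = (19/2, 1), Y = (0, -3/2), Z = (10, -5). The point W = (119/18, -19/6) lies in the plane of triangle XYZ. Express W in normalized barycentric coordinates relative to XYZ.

Signed area of the reference triangle: [XYZ] = ½·((19/2)·(-3/2−(-5)) + 0·(-5−1) + 10·(1−(-3/2))) = ½·(133/4 + 0 + 25) = 233/8.
[WYZ] = ½·((119/18)·(-3/2−(-5)) + 0·(-5−(-19/6)) + 10·(-19/6−(-3/2))) = ½·(833/36 + 0 − 50/3) = 233/72, so the X-coordinate is (233/72)/(233/8) = 1/9.
[XWZ] = ½·((19/2)·(-19/6−(-5)) + (119/18)·(-5−1) + 10·(1−(-19/6))) = ½·(209/12 − 119/3 + 125/3) = 233/24, so the Y-coordinate is 1/3.
[XYW] = ½·((19/2)·(-3/2−(-19/6)) + 0·(-19/6−1) + (119/18)·(1−(-3/2))) = ½·(95/6 + 0 + 595/36) = 1165/72, so the Z-coordinate is 5/9.
Check: 1/9 + 1/3 + 5/9 = 1.

(1/9, 1/3, 5/9)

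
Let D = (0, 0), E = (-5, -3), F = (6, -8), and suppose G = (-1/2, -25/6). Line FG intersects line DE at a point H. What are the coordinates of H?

(-15/4, -9/4)

Barycentric coordinates of G with respect to DEF: (1/6, 1/2, 1/3).
On side DE the F-coordinate is zero; dropping G's F-weight 1/3 and renormalizing the remaining 1/6 : 1/2 gives weights 1/4, 3/4 on D, E.
H = (1/4)·(0, 0) + (3/4)·(-5, -3) = (-15/4, -9/4).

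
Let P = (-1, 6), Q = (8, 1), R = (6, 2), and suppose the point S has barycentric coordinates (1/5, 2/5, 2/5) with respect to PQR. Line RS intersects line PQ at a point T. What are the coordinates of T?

Line RS meets PQ where the R-coordinate vanishes; zeroing S's R-weight and renormalizing leaves P, Q-weights 1/5 : 2/5 → (1/3, 2/3).
So T = (1/3)·P + (2/3)·Q = (5, 8/3).

(5, 8/3)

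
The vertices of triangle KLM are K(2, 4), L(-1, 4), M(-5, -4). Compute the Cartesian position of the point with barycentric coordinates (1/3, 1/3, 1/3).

N = (1/3)·K + (1/3)·L + (1/3)·M.
x-coordinate: (1/3)·2 + (1/3)·(-1) + (1/3)·(-5) = -4/3.
y-coordinate: (1/3)·4 + (1/3)·4 + (1/3)·(-4) = 4/3.

(-4/3, 4/3)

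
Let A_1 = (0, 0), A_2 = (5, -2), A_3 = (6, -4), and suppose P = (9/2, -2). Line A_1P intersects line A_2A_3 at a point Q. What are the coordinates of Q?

Barycentric coordinates of P with respect to A_1A_2A_3: (1/8, 3/4, 1/8).
On side A_2A_3 the A_1-coordinate is zero; dropping P's A_1-weight 1/8 and renormalizing the remaining 3/4 : 1/8 gives weights 6/7, 1/7 on A_2, A_3.
Q = (6/7)·(5, -2) + (1/7)·(6, -4) = (36/7, -16/7).

(36/7, -16/7)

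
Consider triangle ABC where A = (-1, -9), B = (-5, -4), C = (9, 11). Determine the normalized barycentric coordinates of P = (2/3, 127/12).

(-11/12, 5/4, 2/3)

Signed area of the reference triangle: [ABC] = ½·((-1)·(-4−11) + (-5)·(11−(-9)) + 9·(-9−(-4))) = ½·(15 − 100 − 45) = -65.
[PBC] = ½·((2/3)·(-4−11) + (-5)·(11−(127/12)) + 9·(127/12−(-4))) = ½·(-10 − 25/12 + 525/4) = 715/12, so the A-coordinate is (715/12)/(-65) = -11/12.
[APC] = ½·((-1)·(127/12−11) + (2/3)·(11−(-9)) + 9·(-9−(127/12))) = ½·(5/12 + 40/3 − 705/4) = -325/4, so the B-coordinate is 5/4.
[ABP] = ½·((-1)·(-4−(127/12)) + (-5)·(127/12−(-9)) + (2/3)·(-9−(-4))) = ½·(175/12 − 1175/12 − 10/3) = -130/3, so the C-coordinate is 2/3.
Check: -11/12 + 5/4 + 2/3 = 1.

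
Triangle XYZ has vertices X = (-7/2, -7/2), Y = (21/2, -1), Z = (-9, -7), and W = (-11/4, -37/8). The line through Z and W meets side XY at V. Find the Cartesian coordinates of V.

(7/2, -9/4)

Barycentric coordinates of W with respect to XYZ: (1/4, 1/4, 1/2).
On side XY the Z-coordinate is zero; dropping W's Z-weight 1/2 and renormalizing the remaining 1/4 : 1/4 gives weights 1/2, 1/2 on X, Y.
V = (1/2)·(-7/2, -7/2) + (1/2)·(21/2, -1) = (7/2, -9/4).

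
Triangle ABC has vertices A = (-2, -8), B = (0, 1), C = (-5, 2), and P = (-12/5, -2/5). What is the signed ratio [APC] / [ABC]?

[ABC] = ½·((-2)·(1−2) + 0·(2−(-8)) + (-5)·(-8−1)) = ½·(2 + 0 + 45) = 47/2.
[APC] = ½·((-2)·(-2/5−2) + (-12/5)·(2−(-8)) + (-5)·(-8−(-2/5))) = ½·(24/5 − 24 + 38) = 47/5, so the ratio is (47/5)/(47/2) = 2/5.

2/5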